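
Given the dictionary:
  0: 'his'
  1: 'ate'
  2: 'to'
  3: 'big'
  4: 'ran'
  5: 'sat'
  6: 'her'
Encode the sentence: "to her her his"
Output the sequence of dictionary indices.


Look up each word in the dictionary:
  'to' -> 2
  'her' -> 6
  'her' -> 6
  'his' -> 0

Encoded: [2, 6, 6, 0]


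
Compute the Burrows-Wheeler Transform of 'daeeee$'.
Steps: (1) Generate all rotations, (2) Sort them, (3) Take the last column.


Rotations (sorted):
  0: $daeeee -> last char: e
  1: aeeee$d -> last char: d
  2: daeeee$ -> last char: $
  3: e$daeee -> last char: e
  4: ee$daee -> last char: e
  5: eee$dae -> last char: e
  6: eeee$da -> last char: a


BWT = ed$eeea


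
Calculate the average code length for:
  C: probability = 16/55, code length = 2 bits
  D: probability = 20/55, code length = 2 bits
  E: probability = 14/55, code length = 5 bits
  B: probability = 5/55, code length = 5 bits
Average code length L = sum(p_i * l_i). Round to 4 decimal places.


Weighted contributions p_i * l_i:
  C: (16/55) * 2 = 32/55
  D: (20/55) * 2 = 40/55
  E: (14/55) * 5 = 70/55
  B: (5/55) * 5 = 25/55
Sum = (32 + 40 + 70 + 25)/55 = 167/55

L = 167/55 = 3.0364 bits/symbol


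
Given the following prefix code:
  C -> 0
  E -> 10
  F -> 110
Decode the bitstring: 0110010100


Decoding step by step:
Bits 0 -> C
Bits 110 -> F
Bits 0 -> C
Bits 10 -> E
Bits 10 -> E
Bits 0 -> C


Decoded message: CFCEEC


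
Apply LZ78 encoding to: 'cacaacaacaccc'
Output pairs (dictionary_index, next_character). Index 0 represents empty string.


LZ78 encoding steps:
Dictionary: {0: ''}
Step 1: w='' (idx 0), next='c' -> output (0, 'c'), add 'c' as idx 1
Step 2: w='' (idx 0), next='a' -> output (0, 'a'), add 'a' as idx 2
Step 3: w='c' (idx 1), next='a' -> output (1, 'a'), add 'ca' as idx 3
Step 4: w='a' (idx 2), next='c' -> output (2, 'c'), add 'ac' as idx 4
Step 5: w='a' (idx 2), next='a' -> output (2, 'a'), add 'aa' as idx 5
Step 6: w='ca' (idx 3), next='c' -> output (3, 'c'), add 'cac' as idx 6
Step 7: w='c' (idx 1), next='c' -> output (1, 'c'), add 'cc' as idx 7


Encoded: [(0, 'c'), (0, 'a'), (1, 'a'), (2, 'c'), (2, 'a'), (3, 'c'), (1, 'c')]


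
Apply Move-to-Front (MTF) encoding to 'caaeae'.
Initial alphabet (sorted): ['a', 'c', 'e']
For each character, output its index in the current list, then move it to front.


MTF encoding:
'c': index 1 in ['a', 'c', 'e'] -> ['c', 'a', 'e']
'a': index 1 in ['c', 'a', 'e'] -> ['a', 'c', 'e']
'a': index 0 in ['a', 'c', 'e'] -> ['a', 'c', 'e']
'e': index 2 in ['a', 'c', 'e'] -> ['e', 'a', 'c']
'a': index 1 in ['e', 'a', 'c'] -> ['a', 'e', 'c']
'e': index 1 in ['a', 'e', 'c'] -> ['e', 'a', 'c']


Output: [1, 1, 0, 2, 1, 1]


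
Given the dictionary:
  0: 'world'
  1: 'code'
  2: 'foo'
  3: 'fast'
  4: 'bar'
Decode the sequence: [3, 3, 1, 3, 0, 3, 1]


Look up each index in the dictionary:
  3 -> 'fast'
  3 -> 'fast'
  1 -> 'code'
  3 -> 'fast'
  0 -> 'world'
  3 -> 'fast'
  1 -> 'code'

Decoded: "fast fast code fast world fast code"


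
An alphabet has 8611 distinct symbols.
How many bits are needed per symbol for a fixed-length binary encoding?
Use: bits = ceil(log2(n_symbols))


log2(8611) = 13.072
Bracket: 2^13 = 8192 < 8611 <= 2^14 = 16384
So ceil(log2(8611)) = 14

bits = ceil(log2(8611)) = ceil(13.072) = 14 bits


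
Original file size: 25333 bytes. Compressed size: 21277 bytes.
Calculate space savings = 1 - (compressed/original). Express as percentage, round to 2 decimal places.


ratio = compressed/original = 21277/25333 = 0.839893
savings = 1 - ratio = 1 - 0.839893 = 0.160107
as a percentage: 0.160107 * 100 = 16.01%

Space savings = 1 - 21277/25333 = 16.01%


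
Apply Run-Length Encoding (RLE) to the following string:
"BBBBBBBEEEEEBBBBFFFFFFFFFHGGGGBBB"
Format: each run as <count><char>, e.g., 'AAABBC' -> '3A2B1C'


Scanning runs left to right:
  i=0: run of 'B' x 7 -> '7B'
  i=7: run of 'E' x 5 -> '5E'
  i=12: run of 'B' x 4 -> '4B'
  i=16: run of 'F' x 9 -> '9F'
  i=25: run of 'H' x 1 -> '1H'
  i=26: run of 'G' x 4 -> '4G'
  i=30: run of 'B' x 3 -> '3B'

RLE = 7B5E4B9F1H4G3B


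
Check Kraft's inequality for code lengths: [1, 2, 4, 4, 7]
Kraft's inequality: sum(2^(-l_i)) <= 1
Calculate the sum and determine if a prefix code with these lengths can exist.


Sum = 2^(-1) + 2^(-2) + 2^(-4) + 2^(-4) + 2^(-7)
    = 0.5 + 0.25 + 0.0625 + 0.0625 + 0.0078125
    = 113/128 = 0.8828125
Since 0.8828125 <= 1, Kraft's inequality IS satisfied.
A prefix code with these lengths CAN exist.

Kraft sum = 0.8828125. Satisfied.


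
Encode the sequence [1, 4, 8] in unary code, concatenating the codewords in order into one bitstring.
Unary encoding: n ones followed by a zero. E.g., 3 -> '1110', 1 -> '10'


Encode each number as n ones followed by a terminating 0:
  1 -> 10 (2 bits)
  4 -> 11110 (5 bits)
  8 -> 111111110 (9 bits)
Total length = 2 + 5 + 9 = 16 bits.

Unary([1, 4, 8]) = 1011110111111110 (16 bits)


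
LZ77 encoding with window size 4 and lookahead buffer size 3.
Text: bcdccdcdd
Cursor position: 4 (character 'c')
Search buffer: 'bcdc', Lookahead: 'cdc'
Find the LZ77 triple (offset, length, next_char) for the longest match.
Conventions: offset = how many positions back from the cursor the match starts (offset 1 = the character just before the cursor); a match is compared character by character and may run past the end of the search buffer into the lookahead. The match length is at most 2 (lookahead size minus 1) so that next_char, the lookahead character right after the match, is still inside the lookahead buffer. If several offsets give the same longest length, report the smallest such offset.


Try each offset into the search buffer:
  offset=1 (pos 3, char 'c'): match length 1
  offset=2 (pos 2, char 'd'): match length 0
  offset=3 (pos 1, char 'c'): match length 2
  offset=4 (pos 0, char 'b'): match length 0
Longest match has length 2 at offset 3.
next_char = character at position 4 + 2 = 6 -> 'c'

Best match: offset=3, length=2 (matching 'cd' starting at position 1)
LZ77 triple: (3, 2, 'c')


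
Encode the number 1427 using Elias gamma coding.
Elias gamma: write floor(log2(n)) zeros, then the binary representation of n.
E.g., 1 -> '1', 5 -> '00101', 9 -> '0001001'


num_bits = floor(log2(1427)) + 1 = 11
leading_zeros = num_bits - 1 = 10
binary(1427) = 10110010011

Elias gamma(1427) = '0000000000' + '10110010011' = 000000000010110010011 (21 bits)


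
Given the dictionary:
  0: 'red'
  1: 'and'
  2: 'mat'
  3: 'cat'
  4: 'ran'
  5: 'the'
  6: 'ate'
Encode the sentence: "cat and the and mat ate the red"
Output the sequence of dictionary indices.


Look up each word in the dictionary:
  'cat' -> 3
  'and' -> 1
  'the' -> 5
  'and' -> 1
  'mat' -> 2
  'ate' -> 6
  'the' -> 5
  'red' -> 0

Encoded: [3, 1, 5, 1, 2, 6, 5, 0]


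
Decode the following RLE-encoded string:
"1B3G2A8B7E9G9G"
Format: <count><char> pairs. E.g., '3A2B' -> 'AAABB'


Expanding each <count><char> pair:
  1B -> 'B'
  3G -> 'GGG'
  2A -> 'AA'
  8B -> 'BBBBBBBB'
  7E -> 'EEEEEEE'
  9G -> 'GGGGGGGGG'
  9G -> 'GGGGGGGGG'

Decoded = BGGGAABBBBBBBBEEEEEEEGGGGGGGGGGGGGGGGGG


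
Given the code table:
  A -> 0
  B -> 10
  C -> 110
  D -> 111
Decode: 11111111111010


Decoding:
111 -> D
111 -> D
111 -> D
110 -> C
10 -> B


Result: DDDCB


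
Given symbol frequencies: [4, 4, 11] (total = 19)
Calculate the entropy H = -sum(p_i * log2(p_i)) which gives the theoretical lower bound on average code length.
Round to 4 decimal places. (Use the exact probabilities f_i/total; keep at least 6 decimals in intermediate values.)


Per-symbol terms -p_i * log2(p_i) with p_i = f_i/19:
  p = 4/19 = 0.210526: log2(p) = -2.247928, -p*log2(p) = 0.473248
  p = 4/19 = 0.210526: log2(p) = -2.247928, -p*log2(p) = 0.473248
  p = 11/19 = 0.578947: log2(p) = -0.788496, -p*log2(p) = 0.456498
H = 0.473248 + 0.473248 + 0.456498 = 1.402994

H = 1.403 bits/symbol


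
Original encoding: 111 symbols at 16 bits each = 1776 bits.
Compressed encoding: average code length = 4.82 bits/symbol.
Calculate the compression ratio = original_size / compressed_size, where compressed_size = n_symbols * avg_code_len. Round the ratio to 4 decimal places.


original_size = n_symbols * orig_bits = 111 * 16 = 1776 bits
compressed_size = n_symbols * avg_code_len = 111 * 4.82 = 535.02 bits
ratio = original_size / compressed_size = 1776 / 535.02 = 3.3195

Compression ratio = 3.3195


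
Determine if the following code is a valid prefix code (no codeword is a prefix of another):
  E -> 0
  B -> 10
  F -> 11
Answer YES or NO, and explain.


Checking each pair (does one codeword prefix another?):
  E='0' vs B='10': no prefix
  E='0' vs F='11': no prefix
  B='10' vs E='0': no prefix
  B='10' vs F='11': no prefix
  F='11' vs E='0': no prefix
  F='11' vs B='10': no prefix
No violation found over all pairs.

YES -- this is a valid prefix code. No codeword is a prefix of any other codeword.


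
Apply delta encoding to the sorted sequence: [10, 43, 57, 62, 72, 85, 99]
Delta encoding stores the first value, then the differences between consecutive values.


First value: 10
Deltas:
  43 - 10 = 33
  57 - 43 = 14
  62 - 57 = 5
  72 - 62 = 10
  85 - 72 = 13
  99 - 85 = 14


Delta encoded: [10, 33, 14, 5, 10, 13, 14]


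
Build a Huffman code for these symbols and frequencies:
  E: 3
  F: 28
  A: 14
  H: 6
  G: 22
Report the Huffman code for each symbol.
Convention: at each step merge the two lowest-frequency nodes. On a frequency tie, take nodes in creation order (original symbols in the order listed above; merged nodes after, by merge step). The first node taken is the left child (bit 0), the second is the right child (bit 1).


Huffman tree construction:
Step 1: Merge E(3) + H(6) = 9
Step 2: Merge (E+H)(9) + A(14) = 23
Step 3: Merge G(22) + ((E+H)+A)(23) = 45
Step 4: Merge F(28) + (G+((E+H)+A))(45) = 73
Read each symbol's code off the tree from the root (left child = 0, right child = 1).

Codes:
  E: 1100 (length 4)
  F: 0 (length 1)
  A: 111 (length 3)
  H: 1101 (length 4)
  G: 10 (length 2)
Average code length: 150/73 = 2.0548 bits/symbol


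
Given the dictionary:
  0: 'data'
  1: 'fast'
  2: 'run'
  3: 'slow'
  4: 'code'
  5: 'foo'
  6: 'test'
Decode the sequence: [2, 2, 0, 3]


Look up each index in the dictionary:
  2 -> 'run'
  2 -> 'run'
  0 -> 'data'
  3 -> 'slow'

Decoded: "run run data slow"


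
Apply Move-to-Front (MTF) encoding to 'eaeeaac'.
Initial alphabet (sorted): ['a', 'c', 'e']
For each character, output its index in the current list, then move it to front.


MTF encoding:
'e': index 2 in ['a', 'c', 'e'] -> ['e', 'a', 'c']
'a': index 1 in ['e', 'a', 'c'] -> ['a', 'e', 'c']
'e': index 1 in ['a', 'e', 'c'] -> ['e', 'a', 'c']
'e': index 0 in ['e', 'a', 'c'] -> ['e', 'a', 'c']
'a': index 1 in ['e', 'a', 'c'] -> ['a', 'e', 'c']
'a': index 0 in ['a', 'e', 'c'] -> ['a', 'e', 'c']
'c': index 2 in ['a', 'e', 'c'] -> ['c', 'a', 'e']


Output: [2, 1, 1, 0, 1, 0, 2]


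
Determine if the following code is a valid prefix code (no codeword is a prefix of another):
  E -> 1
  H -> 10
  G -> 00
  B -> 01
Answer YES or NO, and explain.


Checking each pair (does one codeword prefix another?):
  E='1' vs H='10': prefix -- VIOLATION

NO -- this is NOT a valid prefix code. E (1) is a prefix of H (10).


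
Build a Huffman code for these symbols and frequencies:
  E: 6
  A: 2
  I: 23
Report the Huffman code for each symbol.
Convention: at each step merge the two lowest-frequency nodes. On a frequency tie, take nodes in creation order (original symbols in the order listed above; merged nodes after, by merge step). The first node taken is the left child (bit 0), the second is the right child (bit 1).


Huffman tree construction:
Step 1: Merge A(2) + E(6) = 8
Step 2: Merge (A+E)(8) + I(23) = 31
Read each symbol's code off the tree from the root (left child = 0, right child = 1).

Codes:
  E: 01 (length 2)
  A: 00 (length 2)
  I: 1 (length 1)
Average code length: 39/31 = 1.2581 bits/symbol


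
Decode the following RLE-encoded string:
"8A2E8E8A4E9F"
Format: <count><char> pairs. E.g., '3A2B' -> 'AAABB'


Expanding each <count><char> pair:
  8A -> 'AAAAAAAA'
  2E -> 'EE'
  8E -> 'EEEEEEEE'
  8A -> 'AAAAAAAA'
  4E -> 'EEEE'
  9F -> 'FFFFFFFFF'

Decoded = AAAAAAAAEEEEEEEEEEAAAAAAAAEEEEFFFFFFFFF


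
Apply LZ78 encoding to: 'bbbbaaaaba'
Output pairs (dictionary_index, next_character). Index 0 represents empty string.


LZ78 encoding steps:
Dictionary: {0: ''}
Step 1: w='' (idx 0), next='b' -> output (0, 'b'), add 'b' as idx 1
Step 2: w='b' (idx 1), next='b' -> output (1, 'b'), add 'bb' as idx 2
Step 3: w='b' (idx 1), next='a' -> output (1, 'a'), add 'ba' as idx 3
Step 4: w='' (idx 0), next='a' -> output (0, 'a'), add 'a' as idx 4
Step 5: w='a' (idx 4), next='a' -> output (4, 'a'), add 'aa' as idx 5
Step 6: w='ba' (idx 3), end of input -> output (3, '')


Encoded: [(0, 'b'), (1, 'b'), (1, 'a'), (0, 'a'), (4, 'a'), (3, '')]


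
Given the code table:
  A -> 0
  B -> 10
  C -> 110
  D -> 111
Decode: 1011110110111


Decoding:
10 -> B
111 -> D
10 -> B
110 -> C
111 -> D


Result: BDBCD


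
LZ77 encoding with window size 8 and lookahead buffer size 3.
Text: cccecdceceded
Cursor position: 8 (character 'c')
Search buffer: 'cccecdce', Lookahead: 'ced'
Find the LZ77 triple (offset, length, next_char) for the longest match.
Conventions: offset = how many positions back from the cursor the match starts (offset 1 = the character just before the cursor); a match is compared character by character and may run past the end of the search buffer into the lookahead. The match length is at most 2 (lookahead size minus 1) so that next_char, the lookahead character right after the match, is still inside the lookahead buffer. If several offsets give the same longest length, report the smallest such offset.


Try each offset into the search buffer:
  offset=1 (pos 7, char 'e'): match length 0
  offset=2 (pos 6, char 'c'): match length 2
  offset=3 (pos 5, char 'd'): match length 0
  offset=4 (pos 4, char 'c'): match length 1
  offset=5 (pos 3, char 'e'): match length 0
  offset=6 (pos 2, char 'c'): match length 2
  offset=7 (pos 1, char 'c'): match length 1
  offset=8 (pos 0, char 'c'): match length 1
Longest match has length 2, found at offsets 2, 6; take the smallest, offset 2.
next_char = character at position 8 + 2 = 10 -> 'd'

Best match: offset=2, length=2 (matching 'ce' starting at position 6)
LZ77 triple: (2, 2, 'd')


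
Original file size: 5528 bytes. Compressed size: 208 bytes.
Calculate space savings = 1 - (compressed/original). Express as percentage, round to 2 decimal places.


ratio = compressed/original = 208/5528 = 0.037627
savings = 1 - ratio = 1 - 0.037627 = 0.962373
as a percentage: 0.962373 * 100 = 96.24%

Space savings = 1 - 208/5528 = 96.24%


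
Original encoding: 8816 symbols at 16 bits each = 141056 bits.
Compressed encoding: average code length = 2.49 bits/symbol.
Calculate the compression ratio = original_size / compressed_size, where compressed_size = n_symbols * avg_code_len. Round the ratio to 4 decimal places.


original_size = n_symbols * orig_bits = 8816 * 16 = 141056 bits
compressed_size = n_symbols * avg_code_len = 8816 * 2.49 = 21951.84 bits
ratio = original_size / compressed_size = 141056 / 21951.84 = 6.4257

Compression ratio = 6.4257


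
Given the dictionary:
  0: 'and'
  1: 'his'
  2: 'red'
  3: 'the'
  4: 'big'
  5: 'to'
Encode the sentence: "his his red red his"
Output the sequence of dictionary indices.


Look up each word in the dictionary:
  'his' -> 1
  'his' -> 1
  'red' -> 2
  'red' -> 2
  'his' -> 1

Encoded: [1, 1, 2, 2, 1]


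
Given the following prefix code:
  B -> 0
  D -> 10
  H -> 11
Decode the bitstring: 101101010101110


Decoding step by step:
Bits 10 -> D
Bits 11 -> H
Bits 0 -> B
Bits 10 -> D
Bits 10 -> D
Bits 10 -> D
Bits 11 -> H
Bits 10 -> D


Decoded message: DHBDDDHD


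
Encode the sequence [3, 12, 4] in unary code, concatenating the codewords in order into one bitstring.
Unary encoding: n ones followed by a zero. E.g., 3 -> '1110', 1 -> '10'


Encode each number as n ones followed by a terminating 0:
  3 -> 1110 (4 bits)
  12 -> 1111111111110 (13 bits)
  4 -> 11110 (5 bits)
Total length = 4 + 13 + 5 = 22 bits.

Unary([3, 12, 4]) = 1110111111111111011110 (22 bits)


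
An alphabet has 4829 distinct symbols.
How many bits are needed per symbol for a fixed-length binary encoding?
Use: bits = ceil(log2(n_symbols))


log2(4829) = 12.2375
Bracket: 2^12 = 4096 < 4829 <= 2^13 = 8192
So ceil(log2(4829)) = 13

bits = ceil(log2(4829)) = ceil(12.2375) = 13 bits


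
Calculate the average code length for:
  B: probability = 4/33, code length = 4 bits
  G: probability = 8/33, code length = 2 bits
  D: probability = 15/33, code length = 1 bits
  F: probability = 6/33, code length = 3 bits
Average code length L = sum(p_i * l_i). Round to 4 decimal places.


Weighted contributions p_i * l_i:
  B: (4/33) * 4 = 16/33
  G: (8/33) * 2 = 16/33
  D: (15/33) * 1 = 15/33
  F: (6/33) * 3 = 18/33
Sum = (16 + 16 + 15 + 18)/33 = 65/33

L = 65/33 = 1.9697 bits/symbol


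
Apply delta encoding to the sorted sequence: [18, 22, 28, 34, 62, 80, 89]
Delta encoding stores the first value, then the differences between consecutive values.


First value: 18
Deltas:
  22 - 18 = 4
  28 - 22 = 6
  34 - 28 = 6
  62 - 34 = 28
  80 - 62 = 18
  89 - 80 = 9


Delta encoded: [18, 4, 6, 6, 28, 18, 9]


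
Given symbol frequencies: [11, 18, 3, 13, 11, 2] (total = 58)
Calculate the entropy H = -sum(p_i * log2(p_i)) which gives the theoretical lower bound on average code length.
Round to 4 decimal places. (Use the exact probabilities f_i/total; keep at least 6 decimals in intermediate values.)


Per-symbol terms -p_i * log2(p_i) with p_i = f_i/58:
  p = 11/58 = 0.189655: log2(p) = -2.398549, -p*log2(p) = 0.454897
  p = 18/58 = 0.310345: log2(p) = -1.688056, -p*log2(p) = 0.523879
  p = 3/58 = 0.051724: log2(p) = -4.273018, -p*log2(p) = 0.221018
  p = 13/58 = 0.224138: log2(p) = -2.157541, -p*log2(p) = 0.483587
  p = 11/58 = 0.189655: log2(p) = -2.398549, -p*log2(p) = 0.454897
  p = 2/58 = 0.034483: log2(p) = -4.857981, -p*log2(p) = 0.167517
H = 0.454897 + 0.523879 + 0.221018 + 0.483587 + 0.454897 + 0.167517 = 2.305795

H = 2.3058 bits/symbol


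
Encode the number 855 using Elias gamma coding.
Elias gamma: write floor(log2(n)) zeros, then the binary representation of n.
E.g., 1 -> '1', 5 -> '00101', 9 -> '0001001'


num_bits = floor(log2(855)) + 1 = 10
leading_zeros = num_bits - 1 = 9
binary(855) = 1101010111

Elias gamma(855) = '000000000' + '1101010111' = 0000000001101010111 (19 bits)


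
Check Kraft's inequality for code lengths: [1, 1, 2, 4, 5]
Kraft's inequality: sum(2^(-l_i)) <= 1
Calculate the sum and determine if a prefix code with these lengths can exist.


Sum = 2^(-1) + 2^(-1) + 2^(-2) + 2^(-4) + 2^(-5)
    = 0.5 + 0.5 + 0.25 + 0.0625 + 0.03125
    = 43/32 = 1.34375
Since 1.34375 > 1, Kraft's inequality is NOT satisfied.
A prefix code with these lengths CANNOT exist.

Kraft sum = 1.34375. Not satisfied.


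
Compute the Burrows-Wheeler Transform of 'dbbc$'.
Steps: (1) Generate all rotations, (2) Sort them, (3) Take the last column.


Rotations (sorted):
  0: $dbbc -> last char: c
  1: bbc$d -> last char: d
  2: bc$db -> last char: b
  3: c$dbb -> last char: b
  4: dbbc$ -> last char: $


BWT = cdbb$


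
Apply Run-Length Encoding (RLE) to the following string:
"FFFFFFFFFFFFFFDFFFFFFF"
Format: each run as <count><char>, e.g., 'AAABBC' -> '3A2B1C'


Scanning runs left to right:
  i=0: run of 'F' x 14 -> '14F'
  i=14: run of 'D' x 1 -> '1D'
  i=15: run of 'F' x 7 -> '7F'

RLE = 14F1D7F


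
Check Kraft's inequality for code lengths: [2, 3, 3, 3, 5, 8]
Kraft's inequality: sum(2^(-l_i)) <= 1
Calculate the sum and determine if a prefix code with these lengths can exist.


Sum = 2^(-2) + 2^(-3) + 2^(-3) + 2^(-3) + 2^(-5) + 2^(-8)
    = 0.25 + 0.125 + 0.125 + 0.125 + 0.03125 + 0.00390625
    = 169/256 = 0.66015625
Since 0.66015625 <= 1, Kraft's inequality IS satisfied.
A prefix code with these lengths CAN exist.

Kraft sum = 0.66015625. Satisfied.


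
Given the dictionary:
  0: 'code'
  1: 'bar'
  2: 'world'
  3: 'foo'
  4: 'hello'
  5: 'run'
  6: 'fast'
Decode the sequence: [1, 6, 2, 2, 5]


Look up each index in the dictionary:
  1 -> 'bar'
  6 -> 'fast'
  2 -> 'world'
  2 -> 'world'
  5 -> 'run'

Decoded: "bar fast world world run"


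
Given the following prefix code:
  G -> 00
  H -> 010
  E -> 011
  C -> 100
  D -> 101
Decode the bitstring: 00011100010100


Decoding step by step:
Bits 00 -> G
Bits 011 -> E
Bits 100 -> C
Bits 010 -> H
Bits 100 -> C


Decoded message: GECHC


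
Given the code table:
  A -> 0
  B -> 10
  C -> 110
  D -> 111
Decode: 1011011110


Decoding:
10 -> B
110 -> C
111 -> D
10 -> B


Result: BCDB


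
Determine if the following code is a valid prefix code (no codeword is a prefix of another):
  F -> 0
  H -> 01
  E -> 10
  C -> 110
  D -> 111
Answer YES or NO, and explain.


Checking each pair (does one codeword prefix another?):
  F='0' vs H='01': prefix -- VIOLATION

NO -- this is NOT a valid prefix code. F (0) is a prefix of H (01).


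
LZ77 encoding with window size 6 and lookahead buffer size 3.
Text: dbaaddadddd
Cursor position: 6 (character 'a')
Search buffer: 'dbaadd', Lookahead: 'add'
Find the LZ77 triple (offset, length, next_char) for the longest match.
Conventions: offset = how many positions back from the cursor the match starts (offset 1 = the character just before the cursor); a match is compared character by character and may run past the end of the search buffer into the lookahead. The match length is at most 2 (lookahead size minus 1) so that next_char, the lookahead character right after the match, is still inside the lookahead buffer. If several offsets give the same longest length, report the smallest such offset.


Try each offset into the search buffer:
  offset=1 (pos 5, char 'd'): match length 0
  offset=2 (pos 4, char 'd'): match length 0
  offset=3 (pos 3, char 'a'): match length 2
  offset=4 (pos 2, char 'a'): match length 1
  offset=5 (pos 1, char 'b'): match length 0
  offset=6 (pos 0, char 'd'): match length 0
Longest match has length 2 at offset 3.
next_char = character at position 6 + 2 = 8 -> 'd'

Best match: offset=3, length=2 (matching 'ad' starting at position 3)
LZ77 triple: (3, 2, 'd')


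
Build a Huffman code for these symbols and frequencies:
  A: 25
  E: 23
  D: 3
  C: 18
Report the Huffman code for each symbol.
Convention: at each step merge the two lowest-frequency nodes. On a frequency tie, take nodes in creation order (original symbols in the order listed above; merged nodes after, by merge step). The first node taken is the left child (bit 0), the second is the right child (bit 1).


Huffman tree construction:
Step 1: Merge D(3) + C(18) = 21
Step 2: Merge (D+C)(21) + E(23) = 44
Step 3: Merge A(25) + ((D+C)+E)(44) = 69
Read each symbol's code off the tree from the root (left child = 0, right child = 1).

Codes:
  A: 0 (length 1)
  E: 11 (length 2)
  D: 100 (length 3)
  C: 101 (length 3)
Average code length: 134/69 = 1.9420 bits/symbol


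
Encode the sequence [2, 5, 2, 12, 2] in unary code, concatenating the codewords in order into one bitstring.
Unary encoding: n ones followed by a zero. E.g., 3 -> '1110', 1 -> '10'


Encode each number as n ones followed by a terminating 0:
  2 -> 110 (3 bits)
  5 -> 111110 (6 bits)
  2 -> 110 (3 bits)
  12 -> 1111111111110 (13 bits)
  2 -> 110 (3 bits)
Total length = 3 + 6 + 3 + 13 + 3 = 28 bits.

Unary([2, 5, 2, 12, 2]) = 1101111101101111111111110110 (28 bits)


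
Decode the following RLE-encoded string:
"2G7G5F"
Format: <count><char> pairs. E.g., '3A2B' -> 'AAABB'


Expanding each <count><char> pair:
  2G -> 'GG'
  7G -> 'GGGGGGG'
  5F -> 'FFFFF'

Decoded = GGGGGGGGGFFFFF


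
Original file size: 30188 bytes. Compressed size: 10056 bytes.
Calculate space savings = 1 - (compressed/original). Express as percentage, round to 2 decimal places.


ratio = compressed/original = 10056/30188 = 0.333112
savings = 1 - ratio = 1 - 0.333112 = 0.666888
as a percentage: 0.666888 * 100 = 66.69%

Space savings = 1 - 10056/30188 = 66.69%


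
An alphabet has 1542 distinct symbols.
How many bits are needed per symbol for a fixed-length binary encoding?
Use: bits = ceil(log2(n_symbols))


log2(1542) = 10.5906
Bracket: 2^10 = 1024 < 1542 <= 2^11 = 2048
So ceil(log2(1542)) = 11

bits = ceil(log2(1542)) = ceil(10.5906) = 11 bits


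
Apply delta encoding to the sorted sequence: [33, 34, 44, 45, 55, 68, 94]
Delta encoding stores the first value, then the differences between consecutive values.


First value: 33
Deltas:
  34 - 33 = 1
  44 - 34 = 10
  45 - 44 = 1
  55 - 45 = 10
  68 - 55 = 13
  94 - 68 = 26


Delta encoded: [33, 1, 10, 1, 10, 13, 26]


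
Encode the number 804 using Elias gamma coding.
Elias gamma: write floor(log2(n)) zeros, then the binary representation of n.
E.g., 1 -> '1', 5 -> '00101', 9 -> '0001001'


num_bits = floor(log2(804)) + 1 = 10
leading_zeros = num_bits - 1 = 9
binary(804) = 1100100100

Elias gamma(804) = '000000000' + '1100100100' = 0000000001100100100 (19 bits)


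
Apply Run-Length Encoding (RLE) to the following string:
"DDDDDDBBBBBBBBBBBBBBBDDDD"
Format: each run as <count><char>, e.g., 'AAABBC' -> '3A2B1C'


Scanning runs left to right:
  i=0: run of 'D' x 6 -> '6D'
  i=6: run of 'B' x 15 -> '15B'
  i=21: run of 'D' x 4 -> '4D'

RLE = 6D15B4D


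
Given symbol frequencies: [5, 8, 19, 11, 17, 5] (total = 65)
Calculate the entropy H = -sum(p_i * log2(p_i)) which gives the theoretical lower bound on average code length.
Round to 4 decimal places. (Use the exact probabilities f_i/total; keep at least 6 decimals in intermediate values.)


Per-symbol terms -p_i * log2(p_i) with p_i = f_i/65:
  p = 5/65 = 0.076923: log2(p) = -3.700440, -p*log2(p) = 0.284649
  p = 8/65 = 0.123077: log2(p) = -3.022368, -p*log2(p) = 0.371984
  p = 19/65 = 0.292308: log2(p) = -1.774440, -p*log2(p) = 0.518683
  p = 11/65 = 0.169231: log2(p) = -2.562936, -p*log2(p) = 0.433728
  p = 17/65 = 0.261538: log2(p) = -1.934905, -p*log2(p) = 0.506052
  p = 5/65 = 0.076923: log2(p) = -3.700440, -p*log2(p) = 0.284649
H = 0.284649 + 0.371984 + 0.518683 + 0.433728 + 0.506052 + 0.284649 = 2.399745

H = 2.3997 bits/symbol


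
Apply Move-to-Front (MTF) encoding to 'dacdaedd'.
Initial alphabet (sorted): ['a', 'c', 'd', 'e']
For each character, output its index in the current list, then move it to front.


MTF encoding:
'd': index 2 in ['a', 'c', 'd', 'e'] -> ['d', 'a', 'c', 'e']
'a': index 1 in ['d', 'a', 'c', 'e'] -> ['a', 'd', 'c', 'e']
'c': index 2 in ['a', 'd', 'c', 'e'] -> ['c', 'a', 'd', 'e']
'd': index 2 in ['c', 'a', 'd', 'e'] -> ['d', 'c', 'a', 'e']
'a': index 2 in ['d', 'c', 'a', 'e'] -> ['a', 'd', 'c', 'e']
'e': index 3 in ['a', 'd', 'c', 'e'] -> ['e', 'a', 'd', 'c']
'd': index 2 in ['e', 'a', 'd', 'c'] -> ['d', 'e', 'a', 'c']
'd': index 0 in ['d', 'e', 'a', 'c'] -> ['d', 'e', 'a', 'c']


Output: [2, 1, 2, 2, 2, 3, 2, 0]


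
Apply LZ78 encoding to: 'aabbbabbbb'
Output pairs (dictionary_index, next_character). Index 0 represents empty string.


LZ78 encoding steps:
Dictionary: {0: ''}
Step 1: w='' (idx 0), next='a' -> output (0, 'a'), add 'a' as idx 1
Step 2: w='a' (idx 1), next='b' -> output (1, 'b'), add 'ab' as idx 2
Step 3: w='' (idx 0), next='b' -> output (0, 'b'), add 'b' as idx 3
Step 4: w='b' (idx 3), next='a' -> output (3, 'a'), add 'ba' as idx 4
Step 5: w='b' (idx 3), next='b' -> output (3, 'b'), add 'bb' as idx 5
Step 6: w='bb' (idx 5), end of input -> output (5, '')


Encoded: [(0, 'a'), (1, 'b'), (0, 'b'), (3, 'a'), (3, 'b'), (5, '')]


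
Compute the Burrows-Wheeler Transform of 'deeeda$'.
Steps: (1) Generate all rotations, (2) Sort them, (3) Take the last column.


Rotations (sorted):
  0: $deeeda -> last char: a
  1: a$deeed -> last char: d
  2: da$deee -> last char: e
  3: deeeda$ -> last char: $
  4: eda$dee -> last char: e
  5: eeda$de -> last char: e
  6: eeeda$d -> last char: d


BWT = ade$eed


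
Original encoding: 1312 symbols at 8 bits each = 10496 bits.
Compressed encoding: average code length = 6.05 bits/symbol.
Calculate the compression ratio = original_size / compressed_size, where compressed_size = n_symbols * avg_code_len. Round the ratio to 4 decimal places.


original_size = n_symbols * orig_bits = 1312 * 8 = 10496 bits
compressed_size = n_symbols * avg_code_len = 1312 * 6.05 = 7937.6 bits
ratio = original_size / compressed_size = 10496 / 7937.6 = 1.3223

Compression ratio = 1.3223


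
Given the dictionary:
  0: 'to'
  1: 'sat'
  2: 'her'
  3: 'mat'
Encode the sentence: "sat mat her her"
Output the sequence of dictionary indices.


Look up each word in the dictionary:
  'sat' -> 1
  'mat' -> 3
  'her' -> 2
  'her' -> 2

Encoded: [1, 3, 2, 2]


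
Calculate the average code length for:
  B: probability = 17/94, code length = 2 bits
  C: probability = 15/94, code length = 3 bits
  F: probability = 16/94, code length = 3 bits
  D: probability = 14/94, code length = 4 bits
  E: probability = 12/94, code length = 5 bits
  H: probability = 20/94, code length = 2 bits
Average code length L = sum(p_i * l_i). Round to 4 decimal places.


Weighted contributions p_i * l_i:
  B: (17/94) * 2 = 34/94
  C: (15/94) * 3 = 45/94
  F: (16/94) * 3 = 48/94
  D: (14/94) * 4 = 56/94
  E: (12/94) * 5 = 60/94
  H: (20/94) * 2 = 40/94
Sum = (34 + 45 + 48 + 56 + 60 + 40)/94 = 283/94

L = 283/94 = 3.0106 bits/symbol


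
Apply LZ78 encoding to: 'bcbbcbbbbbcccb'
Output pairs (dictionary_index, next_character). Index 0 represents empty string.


LZ78 encoding steps:
Dictionary: {0: ''}
Step 1: w='' (idx 0), next='b' -> output (0, 'b'), add 'b' as idx 1
Step 2: w='' (idx 0), next='c' -> output (0, 'c'), add 'c' as idx 2
Step 3: w='b' (idx 1), next='b' -> output (1, 'b'), add 'bb' as idx 3
Step 4: w='c' (idx 2), next='b' -> output (2, 'b'), add 'cb' as idx 4
Step 5: w='bb' (idx 3), next='b' -> output (3, 'b'), add 'bbb' as idx 5
Step 6: w='b' (idx 1), next='c' -> output (1, 'c'), add 'bc' as idx 6
Step 7: w='c' (idx 2), next='c' -> output (2, 'c'), add 'cc' as idx 7
Step 8: w='b' (idx 1), end of input -> output (1, '')


Encoded: [(0, 'b'), (0, 'c'), (1, 'b'), (2, 'b'), (3, 'b'), (1, 'c'), (2, 'c'), (1, '')]


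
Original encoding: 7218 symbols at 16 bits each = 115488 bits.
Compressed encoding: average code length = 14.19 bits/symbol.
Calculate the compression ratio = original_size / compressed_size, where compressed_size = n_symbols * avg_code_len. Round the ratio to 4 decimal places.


original_size = n_symbols * orig_bits = 7218 * 16 = 115488 bits
compressed_size = n_symbols * avg_code_len = 7218 * 14.19 = 102423.42 bits
ratio = original_size / compressed_size = 115488 / 102423.42 = 1.1276

Compression ratio = 1.1276


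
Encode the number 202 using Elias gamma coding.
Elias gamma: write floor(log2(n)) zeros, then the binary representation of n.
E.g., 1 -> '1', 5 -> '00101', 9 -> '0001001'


num_bits = floor(log2(202)) + 1 = 8
leading_zeros = num_bits - 1 = 7
binary(202) = 11001010

Elias gamma(202) = '0000000' + '11001010' = 000000011001010 (15 bits)


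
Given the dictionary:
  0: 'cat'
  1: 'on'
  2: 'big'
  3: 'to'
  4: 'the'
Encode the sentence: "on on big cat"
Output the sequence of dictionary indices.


Look up each word in the dictionary:
  'on' -> 1
  'on' -> 1
  'big' -> 2
  'cat' -> 0

Encoded: [1, 1, 2, 0]


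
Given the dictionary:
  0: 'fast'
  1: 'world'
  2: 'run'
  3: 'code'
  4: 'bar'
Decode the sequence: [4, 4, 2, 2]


Look up each index in the dictionary:
  4 -> 'bar'
  4 -> 'bar'
  2 -> 'run'
  2 -> 'run'

Decoded: "bar bar run run"


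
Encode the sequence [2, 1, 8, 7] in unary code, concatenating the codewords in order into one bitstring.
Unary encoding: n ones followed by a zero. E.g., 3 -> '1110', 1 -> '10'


Encode each number as n ones followed by a terminating 0:
  2 -> 110 (3 bits)
  1 -> 10 (2 bits)
  8 -> 111111110 (9 bits)
  7 -> 11111110 (8 bits)
Total length = 3 + 2 + 9 + 8 = 22 bits.

Unary([2, 1, 8, 7]) = 1101011111111011111110 (22 bits)


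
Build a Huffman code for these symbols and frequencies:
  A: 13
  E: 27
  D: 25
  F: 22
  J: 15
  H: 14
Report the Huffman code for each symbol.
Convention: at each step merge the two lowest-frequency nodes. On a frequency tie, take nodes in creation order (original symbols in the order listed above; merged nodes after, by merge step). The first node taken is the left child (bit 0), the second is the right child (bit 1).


Huffman tree construction:
Step 1: Merge A(13) + H(14) = 27
Step 2: Merge J(15) + F(22) = 37
Step 3: Merge D(25) + E(27) = 52
Step 4: Merge (A+H)(27) + (J+F)(37) = 64
Step 5: Merge (D+E)(52) + ((A+H)+(J+F))(64) = 116
Read each symbol's code off the tree from the root (left child = 0, right child = 1).

Codes:
  A: 100 (length 3)
  E: 01 (length 2)
  D: 00 (length 2)
  F: 111 (length 3)
  J: 110 (length 3)
  H: 101 (length 3)
Average code length: 296/116 = 2.5517 bits/symbol


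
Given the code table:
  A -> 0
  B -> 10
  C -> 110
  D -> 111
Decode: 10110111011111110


Decoding:
10 -> B
110 -> C
111 -> D
0 -> A
111 -> D
111 -> D
10 -> B


Result: BCDADDB


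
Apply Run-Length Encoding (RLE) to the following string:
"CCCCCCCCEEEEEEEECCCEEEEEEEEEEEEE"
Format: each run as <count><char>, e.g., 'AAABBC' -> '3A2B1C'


Scanning runs left to right:
  i=0: run of 'C' x 8 -> '8C'
  i=8: run of 'E' x 8 -> '8E'
  i=16: run of 'C' x 3 -> '3C'
  i=19: run of 'E' x 13 -> '13E'

RLE = 8C8E3C13E


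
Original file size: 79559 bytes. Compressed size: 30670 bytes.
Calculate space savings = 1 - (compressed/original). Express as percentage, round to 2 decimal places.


ratio = compressed/original = 30670/79559 = 0.3855
savings = 1 - ratio = 1 - 0.3855 = 0.6145
as a percentage: 0.6145 * 100 = 61.45%

Space savings = 1 - 30670/79559 = 61.45%


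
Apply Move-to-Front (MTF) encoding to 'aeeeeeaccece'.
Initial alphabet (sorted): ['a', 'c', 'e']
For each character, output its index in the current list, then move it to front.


MTF encoding:
'a': index 0 in ['a', 'c', 'e'] -> ['a', 'c', 'e']
'e': index 2 in ['a', 'c', 'e'] -> ['e', 'a', 'c']
'e': index 0 in ['e', 'a', 'c'] -> ['e', 'a', 'c']
'e': index 0 in ['e', 'a', 'c'] -> ['e', 'a', 'c']
'e': index 0 in ['e', 'a', 'c'] -> ['e', 'a', 'c']
'e': index 0 in ['e', 'a', 'c'] -> ['e', 'a', 'c']
'a': index 1 in ['e', 'a', 'c'] -> ['a', 'e', 'c']
'c': index 2 in ['a', 'e', 'c'] -> ['c', 'a', 'e']
'c': index 0 in ['c', 'a', 'e'] -> ['c', 'a', 'e']
'e': index 2 in ['c', 'a', 'e'] -> ['e', 'c', 'a']
'c': index 1 in ['e', 'c', 'a'] -> ['c', 'e', 'a']
'e': index 1 in ['c', 'e', 'a'] -> ['e', 'c', 'a']


Output: [0, 2, 0, 0, 0, 0, 1, 2, 0, 2, 1, 1]


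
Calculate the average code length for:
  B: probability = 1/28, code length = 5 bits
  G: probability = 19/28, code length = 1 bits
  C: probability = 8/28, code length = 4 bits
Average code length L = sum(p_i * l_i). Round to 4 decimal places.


Weighted contributions p_i * l_i:
  B: (1/28) * 5 = 5/28
  G: (19/28) * 1 = 19/28
  C: (8/28) * 4 = 32/28
Sum = (5 + 19 + 32)/28 = 56/28

L = 56/28 = 2.0000 bits/symbol


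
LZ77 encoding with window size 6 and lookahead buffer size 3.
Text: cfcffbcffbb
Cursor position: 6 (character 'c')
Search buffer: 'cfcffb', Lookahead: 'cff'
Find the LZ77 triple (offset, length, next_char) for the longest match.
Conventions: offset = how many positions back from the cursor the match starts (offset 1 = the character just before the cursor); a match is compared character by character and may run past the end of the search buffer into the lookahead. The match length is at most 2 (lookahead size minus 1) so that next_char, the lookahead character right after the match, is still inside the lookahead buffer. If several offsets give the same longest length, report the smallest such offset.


Try each offset into the search buffer:
  offset=1 (pos 5, char 'b'): match length 0
  offset=2 (pos 4, char 'f'): match length 0
  offset=3 (pos 3, char 'f'): match length 0
  offset=4 (pos 2, char 'c'): match length 2
  offset=5 (pos 1, char 'f'): match length 0
  offset=6 (pos 0, char 'c'): match length 2
Longest match has length 2, found at offsets 4, 6; take the smallest, offset 4.
next_char = character at position 6 + 2 = 8 -> 'f'

Best match: offset=4, length=2 (matching 'cf' starting at position 2)
LZ77 triple: (4, 2, 'f')


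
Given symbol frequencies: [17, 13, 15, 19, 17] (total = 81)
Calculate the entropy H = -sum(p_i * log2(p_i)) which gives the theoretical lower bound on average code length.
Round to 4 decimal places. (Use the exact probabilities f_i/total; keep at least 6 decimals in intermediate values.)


Per-symbol terms -p_i * log2(p_i) with p_i = f_i/81:
  p = 17/81 = 0.209877: log2(p) = -2.252387, -p*log2(p) = 0.472723
  p = 13/81 = 0.160494: log2(p) = -2.639410, -p*log2(p) = 0.423609
  p = 15/81 = 0.185185: log2(p) = -2.432959, -p*log2(p) = 0.450548
  p = 19/81 = 0.234568: log2(p) = -2.091922, -p*log2(p) = 0.490698
  p = 17/81 = 0.209877: log2(p) = -2.252387, -p*log2(p) = 0.472723
H = 0.472723 + 0.423609 + 0.450548 + 0.490698 + 0.472723 = 2.310301

H = 2.3103 bits/symbol


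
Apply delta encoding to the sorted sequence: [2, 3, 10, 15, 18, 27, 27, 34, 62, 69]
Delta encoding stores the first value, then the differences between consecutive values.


First value: 2
Deltas:
  3 - 2 = 1
  10 - 3 = 7
  15 - 10 = 5
  18 - 15 = 3
  27 - 18 = 9
  27 - 27 = 0
  34 - 27 = 7
  62 - 34 = 28
  69 - 62 = 7


Delta encoded: [2, 1, 7, 5, 3, 9, 0, 7, 28, 7]


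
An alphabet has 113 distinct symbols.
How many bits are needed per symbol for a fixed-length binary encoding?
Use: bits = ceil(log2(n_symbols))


log2(113) = 6.8202
Bracket: 2^6 = 64 < 113 <= 2^7 = 128
So ceil(log2(113)) = 7

bits = ceil(log2(113)) = ceil(6.8202) = 7 bits


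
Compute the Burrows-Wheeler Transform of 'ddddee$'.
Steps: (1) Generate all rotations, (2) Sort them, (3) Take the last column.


Rotations (sorted):
  0: $ddddee -> last char: e
  1: ddddee$ -> last char: $
  2: dddee$d -> last char: d
  3: ddee$dd -> last char: d
  4: dee$ddd -> last char: d
  5: e$dddde -> last char: e
  6: ee$dddd -> last char: d


BWT = e$ddded


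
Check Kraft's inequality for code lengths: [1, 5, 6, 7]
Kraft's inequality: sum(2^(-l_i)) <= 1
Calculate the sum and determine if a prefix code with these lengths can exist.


Sum = 2^(-1) + 2^(-5) + 2^(-6) + 2^(-7)
    = 0.5 + 0.03125 + 0.015625 + 0.0078125
    = 71/128 = 0.5546875
Since 0.5546875 <= 1, Kraft's inequality IS satisfied.
A prefix code with these lengths CAN exist.

Kraft sum = 0.5546875. Satisfied.


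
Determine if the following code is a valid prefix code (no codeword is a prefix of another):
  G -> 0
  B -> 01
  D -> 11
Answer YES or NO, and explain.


Checking each pair (does one codeword prefix another?):
  G='0' vs B='01': prefix -- VIOLATION

NO -- this is NOT a valid prefix code. G (0) is a prefix of B (01).


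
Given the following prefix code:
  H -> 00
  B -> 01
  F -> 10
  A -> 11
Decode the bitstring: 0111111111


Decoding step by step:
Bits 01 -> B
Bits 11 -> A
Bits 11 -> A
Bits 11 -> A
Bits 11 -> A


Decoded message: BAAAA


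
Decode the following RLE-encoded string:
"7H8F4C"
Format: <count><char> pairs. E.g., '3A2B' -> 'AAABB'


Expanding each <count><char> pair:
  7H -> 'HHHHHHH'
  8F -> 'FFFFFFFF'
  4C -> 'CCCC'

Decoded = HHHHHHHFFFFFFFFCCCC


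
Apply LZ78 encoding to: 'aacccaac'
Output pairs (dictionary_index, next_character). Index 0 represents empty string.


LZ78 encoding steps:
Dictionary: {0: ''}
Step 1: w='' (idx 0), next='a' -> output (0, 'a'), add 'a' as idx 1
Step 2: w='a' (idx 1), next='c' -> output (1, 'c'), add 'ac' as idx 2
Step 3: w='' (idx 0), next='c' -> output (0, 'c'), add 'c' as idx 3
Step 4: w='c' (idx 3), next='a' -> output (3, 'a'), add 'ca' as idx 4
Step 5: w='ac' (idx 2), end of input -> output (2, '')


Encoded: [(0, 'a'), (1, 'c'), (0, 'c'), (3, 'a'), (2, '')]


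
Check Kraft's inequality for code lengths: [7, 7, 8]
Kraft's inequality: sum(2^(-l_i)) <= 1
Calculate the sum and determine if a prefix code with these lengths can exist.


Sum = 2^(-7) + 2^(-7) + 2^(-8)
    = 0.0078125 + 0.0078125 + 0.00390625
    = 5/256 = 0.01953125
Since 0.01953125 <= 1, Kraft's inequality IS satisfied.
A prefix code with these lengths CAN exist.

Kraft sum = 0.01953125. Satisfied.
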